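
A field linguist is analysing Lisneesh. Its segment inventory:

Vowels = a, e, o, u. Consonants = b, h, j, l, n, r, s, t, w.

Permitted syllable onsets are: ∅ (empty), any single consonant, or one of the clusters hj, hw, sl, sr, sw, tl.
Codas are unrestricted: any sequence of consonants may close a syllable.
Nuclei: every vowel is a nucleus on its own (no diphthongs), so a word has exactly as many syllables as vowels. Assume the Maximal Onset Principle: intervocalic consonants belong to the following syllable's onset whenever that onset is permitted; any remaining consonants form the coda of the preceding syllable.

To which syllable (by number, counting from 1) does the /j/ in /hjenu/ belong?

Vowels present: e, u; each is a nucleus, giving 2 syllables.
V1 /e/ – V2 /u/: /n/ is a single consonant, so it becomes the next onset.
Syllabification: hje.nu.
The /j/ is in the onset of syllable 1 (/hje/).

1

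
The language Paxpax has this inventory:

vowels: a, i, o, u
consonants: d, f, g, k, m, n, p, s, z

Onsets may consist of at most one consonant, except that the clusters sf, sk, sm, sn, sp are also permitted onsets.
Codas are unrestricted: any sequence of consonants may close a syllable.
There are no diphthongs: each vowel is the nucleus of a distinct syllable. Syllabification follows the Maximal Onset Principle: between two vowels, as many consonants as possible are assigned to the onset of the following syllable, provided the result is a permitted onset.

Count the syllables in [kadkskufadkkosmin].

5

Nuclei (vowels): a, u, a, o, i → 5 syllables.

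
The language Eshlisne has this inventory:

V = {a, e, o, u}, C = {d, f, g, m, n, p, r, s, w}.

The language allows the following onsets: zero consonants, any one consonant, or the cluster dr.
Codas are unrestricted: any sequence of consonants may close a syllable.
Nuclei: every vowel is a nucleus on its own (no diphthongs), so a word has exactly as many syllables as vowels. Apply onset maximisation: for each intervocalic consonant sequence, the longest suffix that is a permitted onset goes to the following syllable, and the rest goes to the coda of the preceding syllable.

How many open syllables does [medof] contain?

The vowels are e, o — 2 nuclei, so 2 syllables.
V1 /e/ – V2 /o/: just /d/ — single C goes to the following onset.
Putting it together: me.dof.
Classifying each syllable: /me/ (open), /dof/ (closed).
Open syllables: 1.

1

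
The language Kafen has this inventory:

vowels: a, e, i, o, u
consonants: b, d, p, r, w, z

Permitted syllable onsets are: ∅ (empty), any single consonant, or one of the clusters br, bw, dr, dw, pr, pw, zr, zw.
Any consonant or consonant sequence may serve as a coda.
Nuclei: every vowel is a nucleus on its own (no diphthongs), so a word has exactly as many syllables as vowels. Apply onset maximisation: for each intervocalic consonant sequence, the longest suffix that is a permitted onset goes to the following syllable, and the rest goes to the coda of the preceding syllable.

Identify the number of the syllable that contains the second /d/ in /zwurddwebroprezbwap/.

2

The vowels are u, e, o, e, a — 5 nuclei, so 5 syllables.
V1 /u/ – V2 /e/: /rddw/ — longest licit onset from the right is /dw/, leaving /rd/ as coda.
V2 /e/ – V3 /o/: /br/ — entire cluster is a permitted onset → onset /br/, coda ∅.
V3 /o/ – V4 /e/: cluster /pr/ — /pr/ is itself a permitted onset, so the whole cluster goes right; preceding coda = ∅.
V4 /e/ – V5 /a/: /zbw/; trying suffixes from longest down, /bw/ is the first permitted one, so coda /z/ | onset /bw/.
Result: zwurd.dwe.bro.prez.bwap.
The second /d/ is in the onset of syllable 2 (/dwe/).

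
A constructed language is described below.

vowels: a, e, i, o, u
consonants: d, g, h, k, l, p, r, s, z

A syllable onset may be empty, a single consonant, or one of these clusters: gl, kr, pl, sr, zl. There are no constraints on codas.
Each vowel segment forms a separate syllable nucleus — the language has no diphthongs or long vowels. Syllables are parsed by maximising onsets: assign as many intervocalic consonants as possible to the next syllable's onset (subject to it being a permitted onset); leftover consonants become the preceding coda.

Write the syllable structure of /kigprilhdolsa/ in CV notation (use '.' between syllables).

Vowels present: i, i, o, a; each is a nucleus, giving 4 syllables.
σ1/σ2 boundary: /gpr/ splits as /gp/ + /r/ (/r/ is the longest suffix that is a licit onset).
σ2/σ3 boundary: cluster /lhd/ — the longest permitted-onset suffix is /d/; onset = /d/, preceding coda = /lh/.
σ3/σ4 boundary: /ls/ — longest licit onset from the right is /s/, leaving /l/ as coda.
Result: kigp.rilh.dol.sa.
Mapping each syllable to C/V: /kigp/ → CVCC, /rilh/ → CVCC, /dol/ → CVC, /sa/ → CV.

CVCC.CVCC.CVC.CV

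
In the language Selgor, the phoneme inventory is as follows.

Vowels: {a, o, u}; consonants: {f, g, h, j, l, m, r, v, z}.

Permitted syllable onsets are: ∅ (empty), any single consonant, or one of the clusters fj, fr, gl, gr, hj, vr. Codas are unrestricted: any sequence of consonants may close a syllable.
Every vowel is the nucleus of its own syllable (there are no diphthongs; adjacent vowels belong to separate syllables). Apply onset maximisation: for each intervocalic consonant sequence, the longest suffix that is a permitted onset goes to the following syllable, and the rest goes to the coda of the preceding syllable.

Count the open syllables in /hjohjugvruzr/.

1

Nuclei (vowels): o, u, u → 3 syllables.
σ1/σ2 boundary: cluster /hj/ — /hj/ is itself a permitted onset, so the whole cluster goes right; preceding coda = ∅.
σ2/σ3 boundary: /gvr/; trying suffixes from longest down, /vr/ is the first permitted one, so coda /g/ | onset /vr/.
Syllabification: hjo.hjug.vruzr.
Classifying each syllable: /hjo/ (open), /hjug/ (closed), /vruzr/ (closed).
Open syllables: 1.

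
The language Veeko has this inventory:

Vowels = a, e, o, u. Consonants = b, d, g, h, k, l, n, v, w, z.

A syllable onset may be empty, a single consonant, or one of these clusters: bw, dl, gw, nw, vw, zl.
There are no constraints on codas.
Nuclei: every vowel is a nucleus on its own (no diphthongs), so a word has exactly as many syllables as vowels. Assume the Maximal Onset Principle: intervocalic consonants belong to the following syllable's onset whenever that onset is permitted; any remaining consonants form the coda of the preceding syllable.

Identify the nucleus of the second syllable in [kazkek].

e

The vowels are a, e — 2 nuclei, so 2 syllables.
The second nucleus (vowel 2 from the left) is /e/.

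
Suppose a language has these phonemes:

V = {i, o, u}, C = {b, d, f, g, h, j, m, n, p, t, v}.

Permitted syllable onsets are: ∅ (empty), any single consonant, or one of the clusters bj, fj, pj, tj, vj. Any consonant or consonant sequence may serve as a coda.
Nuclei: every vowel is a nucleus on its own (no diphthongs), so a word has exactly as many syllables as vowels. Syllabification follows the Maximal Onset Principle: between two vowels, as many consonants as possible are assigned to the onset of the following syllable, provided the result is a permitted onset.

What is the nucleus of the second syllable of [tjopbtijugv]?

i

The vowels are o, i, u — 3 nuclei, so 3 syllables.
The second nucleus (vowel 2 from the left) is /i/.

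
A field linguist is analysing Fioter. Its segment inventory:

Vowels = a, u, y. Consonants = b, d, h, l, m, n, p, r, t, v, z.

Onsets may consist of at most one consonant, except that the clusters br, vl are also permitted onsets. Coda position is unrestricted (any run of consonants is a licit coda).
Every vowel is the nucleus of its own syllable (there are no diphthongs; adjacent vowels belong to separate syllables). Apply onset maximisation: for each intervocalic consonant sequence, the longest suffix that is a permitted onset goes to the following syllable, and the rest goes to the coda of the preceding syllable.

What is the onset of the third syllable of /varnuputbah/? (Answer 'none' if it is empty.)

p

The vowels are a, u, u, a — 4 nuclei, so 4 syllables.
Between /a/ (V1) and /u/ (V2): /rn/ splits as /r/ + /n/ (/n/ is the longest suffix that is a licit onset).
Between /u/ (V2) and /u/ (V3): just /p/ — single C goes to the following onset.
Between /u/ (V3) and /a/ (V4): /tb/ — longest licit onset from the right is /b/, leaving /t/ as coda.
Putting it together: var.nu.put.bah.
Syllable 3 is /put/: onset /p/, nucleus /u/, coda /t/.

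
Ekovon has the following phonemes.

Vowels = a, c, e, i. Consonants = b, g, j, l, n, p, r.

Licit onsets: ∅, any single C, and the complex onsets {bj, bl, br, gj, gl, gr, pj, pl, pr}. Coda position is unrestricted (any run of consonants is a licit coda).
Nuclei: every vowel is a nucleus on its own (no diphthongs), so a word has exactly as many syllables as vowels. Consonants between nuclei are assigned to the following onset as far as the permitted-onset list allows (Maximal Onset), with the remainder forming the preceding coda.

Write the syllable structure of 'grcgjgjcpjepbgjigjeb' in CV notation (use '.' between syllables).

Nuclei (vowels): c, c, e, i, e → 5 syllables.
/c…c/ gap (V1→V2): /gjgj/ splits as /gj/ + /gj/ (/gj/ is the longest suffix that is a licit onset).
/c…e/ gap (V2→V3): cluster /pj/ — /pj/ is itself a permitted onset, so the whole cluster goes right; preceding coda = ∅.
/e…i/ gap (V3→V4): /pbgj/ — longest licit onset from the right is /gj/, leaving /pb/ as coda.
/i…e/ gap (V4→V5): cluster /gj/ — /gj/ is itself a permitted onset, so the whole cluster goes right; preceding coda = ∅.
So the parse is grcgj.gjc.pjepb.gji.gjeb.
Mapping each syllable to C/V: /grcgj/ → CCVCC, /gjc/ → CCV, /pjepb/ → CCVCC, /gji/ → CCV, /gjeb/ → CCVC.

CCVCC.CCV.CCVCC.CCV.CCVC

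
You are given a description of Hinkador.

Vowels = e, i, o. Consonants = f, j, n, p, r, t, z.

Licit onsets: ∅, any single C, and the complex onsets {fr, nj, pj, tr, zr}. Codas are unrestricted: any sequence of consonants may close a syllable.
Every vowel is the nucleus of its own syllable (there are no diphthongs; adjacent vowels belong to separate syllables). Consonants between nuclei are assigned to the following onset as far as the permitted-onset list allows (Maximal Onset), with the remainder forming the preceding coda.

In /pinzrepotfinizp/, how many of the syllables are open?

2

Nuclei (vowels): i, e, o, i, i → 5 syllables.
/i…e/ gap (V1→V2): /nzr/ — longest licit onset from the right is /zr/, leaving /n/ as coda.
/e…o/ gap (V2→V3): /p/ is a single consonant, so it becomes the next onset.
/o…i/ gap (V3→V4): cluster /tf/ — the longest permitted-onset suffix is /f/; onset = /f/, preceding coda = /t/.
/i…i/ gap (V4→V5): /n/ is a single consonant, so it becomes the next onset.
Syllabification: pin.zre.pot.fi.nizp.
Classifying each syllable: /pin/ (closed), /zre/ (open), /pot/ (closed), /fi/ (open), /nizp/ (closed).
Open syllables: 2.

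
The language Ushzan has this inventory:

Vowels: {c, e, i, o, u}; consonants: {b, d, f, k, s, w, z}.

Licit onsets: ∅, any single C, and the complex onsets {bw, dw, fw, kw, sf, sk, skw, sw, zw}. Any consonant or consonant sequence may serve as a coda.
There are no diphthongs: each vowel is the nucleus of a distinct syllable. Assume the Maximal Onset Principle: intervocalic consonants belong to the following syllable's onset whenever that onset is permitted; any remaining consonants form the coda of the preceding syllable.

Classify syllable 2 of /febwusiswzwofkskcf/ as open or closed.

The vowels are e, u, i, o, c — 5 nuclei, so 5 syllables.
V1 /e/ – V2 /u/: /bw/ is a licit onset in full, so it all attaches to the next syllable.
V2 /u/ – V3 /i/: /s/ → onset of the next syllable (single consonants are always licit onsets).
V3 /i/ – V4 /o/: /swzw/ splits as /sw/ + /zw/ (/zw/ is the longest suffix that is a licit onset).
V4 /o/ – V5 /c/: /fksk/ — longest licit onset from the right is /sk/, leaving /fk/ as coda.
So the parse is fe.bwu.sisw.zwofk.skcf.
Syllable 2 is /bwu/; it ends in its nucleus with no coda, so it is open.

open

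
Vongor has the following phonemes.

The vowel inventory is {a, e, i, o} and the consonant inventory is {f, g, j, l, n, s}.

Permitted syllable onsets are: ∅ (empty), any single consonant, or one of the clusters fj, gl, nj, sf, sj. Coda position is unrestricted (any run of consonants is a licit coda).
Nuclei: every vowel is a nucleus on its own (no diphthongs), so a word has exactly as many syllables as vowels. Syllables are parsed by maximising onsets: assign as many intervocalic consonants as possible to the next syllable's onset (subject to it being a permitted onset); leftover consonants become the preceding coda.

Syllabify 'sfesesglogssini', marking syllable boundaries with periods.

sfe.ses.glogs.si.ni

Nuclei (vowels): e, e, o, i, i → 5 syllables.
σ1/σ2 boundary: /s/ → onset of the next syllable (single consonants are always licit onsets).
σ2/σ3 boundary: /sgl/ — longest licit onset from the right is /gl/, leaving /s/ as coda.
σ3/σ4 boundary: /gss/; trying suffixes from longest down, /s/ is the first permitted one, so coda /gs/ | onset /s/.
σ4/σ5 boundary: /n/ is a single consonant, so it becomes the next onset.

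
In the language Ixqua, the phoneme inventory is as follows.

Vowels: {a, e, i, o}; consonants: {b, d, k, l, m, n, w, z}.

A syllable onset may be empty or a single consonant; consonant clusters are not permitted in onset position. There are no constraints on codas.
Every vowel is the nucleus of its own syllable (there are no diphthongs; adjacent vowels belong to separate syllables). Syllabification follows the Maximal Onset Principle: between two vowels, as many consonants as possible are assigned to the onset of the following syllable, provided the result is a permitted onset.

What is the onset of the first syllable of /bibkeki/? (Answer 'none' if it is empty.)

Vowels present: i, e, i; each is a nucleus, giving 3 syllables.
/i…e/ gap (V1→V2): cluster /bk/ — the longest permitted-onset suffix is /k/; onset = /k/, preceding coda = /b/.
/e…i/ gap (V2→V3): just /k/ — single C goes to the following onset.
Putting it together: bib.ke.ki.
Syllable 1 is /bib/: onset /b/, nucleus /i/, coda /b/.

b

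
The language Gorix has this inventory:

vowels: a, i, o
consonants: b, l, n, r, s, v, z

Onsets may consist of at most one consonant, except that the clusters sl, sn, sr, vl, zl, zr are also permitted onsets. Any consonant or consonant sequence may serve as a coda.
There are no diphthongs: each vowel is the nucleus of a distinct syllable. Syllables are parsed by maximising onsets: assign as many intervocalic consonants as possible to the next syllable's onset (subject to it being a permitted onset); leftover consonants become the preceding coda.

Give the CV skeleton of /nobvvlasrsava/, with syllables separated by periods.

Nuclei (vowels): o, a, a, a → 4 syllables.
σ1/σ2 boundary: /bvvl/ splits as /bv/ + /vl/ (/vl/ is the longest suffix that is a licit onset).
σ2/σ3 boundary: /srs/ — longest licit onset from the right is /s/, leaving /sr/ as coda.
σ3/σ4 boundary: /v/ is a single consonant, so it becomes the next onset.
So the parse is nobv.vlasr.sa.va.
Mapping each syllable to C/V: /nobv/ → CVCC, /vlasr/ → CCVCC, /sa/ → CV, /va/ → CV.

CVCC.CCVCC.CV.CV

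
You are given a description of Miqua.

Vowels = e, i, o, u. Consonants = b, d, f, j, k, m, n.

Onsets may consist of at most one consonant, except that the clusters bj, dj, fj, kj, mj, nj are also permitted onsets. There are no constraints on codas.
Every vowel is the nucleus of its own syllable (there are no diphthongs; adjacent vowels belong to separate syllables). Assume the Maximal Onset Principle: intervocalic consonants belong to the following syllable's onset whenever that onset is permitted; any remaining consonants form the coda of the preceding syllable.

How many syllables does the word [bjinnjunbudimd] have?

Vowels present: i, u, u, i; each is a nucleus, giving 4 syllables.

4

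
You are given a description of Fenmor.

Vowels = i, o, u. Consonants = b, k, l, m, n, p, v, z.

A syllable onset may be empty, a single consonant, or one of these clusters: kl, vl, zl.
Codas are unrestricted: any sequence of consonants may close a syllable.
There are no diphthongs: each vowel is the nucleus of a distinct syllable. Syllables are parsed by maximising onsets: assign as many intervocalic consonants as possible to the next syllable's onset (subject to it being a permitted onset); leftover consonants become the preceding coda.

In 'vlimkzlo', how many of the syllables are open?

The vowels are i, o — 2 nuclei, so 2 syllables.
σ1/σ2 boundary: cluster /mkzl/ — the longest permitted-onset suffix is /zl/; onset = /zl/, preceding coda = /mk/.
So the parse is vlimk.zlo.
Classifying each syllable: /vlimk/ (closed), /zlo/ (open).
Open syllables: 1.

1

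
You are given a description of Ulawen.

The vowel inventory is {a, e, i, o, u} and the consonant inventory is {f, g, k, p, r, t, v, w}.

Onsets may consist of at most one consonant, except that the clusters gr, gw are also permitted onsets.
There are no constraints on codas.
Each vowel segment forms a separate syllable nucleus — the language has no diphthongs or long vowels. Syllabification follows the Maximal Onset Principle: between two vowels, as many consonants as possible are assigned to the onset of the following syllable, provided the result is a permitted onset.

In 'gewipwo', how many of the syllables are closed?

1

Vowels present: e, i, o; each is a nucleus, giving 3 syllables.
σ1/σ2 boundary: just /w/ — single C goes to the following onset.
σ2/σ3 boundary: /pw/ — longest licit onset from the right is /w/, leaving /p/ as coda.
So the parse is ge.wip.wo.
Classifying each syllable: /ge/ (open), /wip/ (closed), /wo/ (open).
Closed syllables: 1.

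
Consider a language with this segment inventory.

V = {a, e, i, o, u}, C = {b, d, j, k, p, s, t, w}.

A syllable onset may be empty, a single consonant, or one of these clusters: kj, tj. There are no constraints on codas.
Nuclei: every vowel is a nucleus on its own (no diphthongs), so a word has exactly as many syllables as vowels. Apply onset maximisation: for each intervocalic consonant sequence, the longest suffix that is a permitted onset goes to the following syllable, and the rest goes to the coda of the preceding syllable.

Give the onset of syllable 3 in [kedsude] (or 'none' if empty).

d

Nuclei (vowels): e, u, e → 3 syllables.
σ1/σ2 boundary: /ds/ splits as /d/ + /s/ (/s/ is the longest suffix that is a licit onset).
σ2/σ3 boundary: /d/ → onset of the next syllable (single consonants are always licit onsets).
Putting it together: ked.su.de.
Syllable 3 is /de/: onset /d/, nucleus /e/, coda ∅.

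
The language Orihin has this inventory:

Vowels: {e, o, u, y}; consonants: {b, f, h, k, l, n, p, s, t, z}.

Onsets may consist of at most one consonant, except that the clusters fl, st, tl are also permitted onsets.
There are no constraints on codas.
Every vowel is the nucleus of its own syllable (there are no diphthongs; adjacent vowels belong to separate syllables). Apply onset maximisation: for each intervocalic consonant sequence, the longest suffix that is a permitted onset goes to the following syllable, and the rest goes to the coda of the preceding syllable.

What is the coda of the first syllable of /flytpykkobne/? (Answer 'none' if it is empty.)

t

The vowels are y, y, o, e — 4 nuclei, so 4 syllables.
/y…y/ gap (V1→V2): cluster /tp/ — the longest permitted-onset suffix is /p/; onset = /p/, preceding coda = /t/.
/y…o/ gap (V2→V3): /kk/ — longest licit onset from the right is /k/, leaving /k/ as coda.
/o…e/ gap (V3→V4): /bn/ — longest licit onset from the right is /n/, leaving /b/ as coda.
Syllabification: flyt.pyk.kob.ne.
Syllable 1 is /flyt/: onset /fl/, nucleus /y/, coda /t/.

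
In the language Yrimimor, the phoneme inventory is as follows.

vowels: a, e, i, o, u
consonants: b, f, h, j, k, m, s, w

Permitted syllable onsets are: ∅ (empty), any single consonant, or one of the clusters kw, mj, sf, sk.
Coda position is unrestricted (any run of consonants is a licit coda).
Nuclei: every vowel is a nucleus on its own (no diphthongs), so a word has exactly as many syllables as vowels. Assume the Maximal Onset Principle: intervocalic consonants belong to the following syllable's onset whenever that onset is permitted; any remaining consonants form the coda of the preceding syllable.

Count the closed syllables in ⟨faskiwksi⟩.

1

Vowels present: a, i, i; each is a nucleus, giving 3 syllables.
/a…i/ gap (V1→V2): cluster /sk/ — /sk/ is itself a permitted onset, so the whole cluster goes right; preceding coda = ∅.
/i…i/ gap (V2→V3): /wks/ splits as /wk/ + /s/ (/s/ is the longest suffix that is a licit onset).
Syllabification: fa.skiwk.si.
Classifying each syllable: /fa/ (open), /skiwk/ (closed), /si/ (open).
Closed syllables: 1.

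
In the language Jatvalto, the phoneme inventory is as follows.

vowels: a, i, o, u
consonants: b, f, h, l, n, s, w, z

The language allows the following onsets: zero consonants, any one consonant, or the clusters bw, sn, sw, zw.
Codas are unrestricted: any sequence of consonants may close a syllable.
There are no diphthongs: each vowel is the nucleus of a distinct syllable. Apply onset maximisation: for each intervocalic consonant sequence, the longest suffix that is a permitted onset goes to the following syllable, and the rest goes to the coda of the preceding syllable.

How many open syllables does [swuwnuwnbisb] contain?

0

Nuclei (vowels): u, u, i → 3 syllables.
σ1/σ2 boundary: /wn/ splits as /w/ + /n/ (/n/ is the longest suffix that is a licit onset).
σ2/σ3 boundary: /wnb/; trying suffixes from longest down, /b/ is the first permitted one, so coda /wn/ | onset /b/.
So the parse is swuw.nuwn.bisb.
Classifying each syllable: /swuw/ (closed), /nuwn/ (closed), /bisb/ (closed).
Open syllables: 0.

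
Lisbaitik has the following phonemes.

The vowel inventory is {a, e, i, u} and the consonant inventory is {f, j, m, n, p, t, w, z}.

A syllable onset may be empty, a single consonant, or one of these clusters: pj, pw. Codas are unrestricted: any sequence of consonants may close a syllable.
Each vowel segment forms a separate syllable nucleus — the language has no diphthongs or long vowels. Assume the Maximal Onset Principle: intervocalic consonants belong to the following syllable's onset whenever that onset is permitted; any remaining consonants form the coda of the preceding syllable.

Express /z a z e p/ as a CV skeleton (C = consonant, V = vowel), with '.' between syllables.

The vowels are a, e — 2 nuclei, so 2 syllables.
σ1/σ2 boundary: /z/ is a single consonant, so it becomes the next onset.
Putting it together: za.zep.
Mapping each syllable to C/V: /za/ → CV, /zep/ → CVC.

CV.CVC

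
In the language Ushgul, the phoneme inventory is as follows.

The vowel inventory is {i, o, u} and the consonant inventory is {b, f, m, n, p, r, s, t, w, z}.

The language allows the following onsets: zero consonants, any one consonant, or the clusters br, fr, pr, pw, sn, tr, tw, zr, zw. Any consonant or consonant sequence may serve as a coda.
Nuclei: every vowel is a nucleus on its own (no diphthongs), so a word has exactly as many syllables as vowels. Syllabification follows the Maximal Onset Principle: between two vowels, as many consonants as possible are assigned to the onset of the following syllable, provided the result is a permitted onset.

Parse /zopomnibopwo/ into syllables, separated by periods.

Nuclei (vowels): o, o, i, o, o → 5 syllables.
/o…o/ gap (V1→V2): /p/ is a single consonant, so it becomes the next onset.
/o…i/ gap (V2→V3): /mn/ splits as /m/ + /n/ (/n/ is the longest suffix that is a licit onset).
/i…o/ gap (V3→V4): /b/ is a single consonant, so it becomes the next onset.
/o…o/ gap (V4→V5): /pw/ — entire cluster is a permitted onset → onset /pw/, coda ∅.

zo.pom.ni.bo.pwo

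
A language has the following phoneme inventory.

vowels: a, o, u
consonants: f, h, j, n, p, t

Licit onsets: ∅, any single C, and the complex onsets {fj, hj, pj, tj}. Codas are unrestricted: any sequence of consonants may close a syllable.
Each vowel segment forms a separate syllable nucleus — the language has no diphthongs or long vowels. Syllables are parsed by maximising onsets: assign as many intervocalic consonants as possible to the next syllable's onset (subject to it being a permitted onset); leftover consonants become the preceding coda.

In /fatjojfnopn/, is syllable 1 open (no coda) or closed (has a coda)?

The vowels are a, o, o — 3 nuclei, so 3 syllables.
V1 /a/ – V2 /o/: cluster /tj/ — /tj/ is itself a permitted onset, so the whole cluster goes right; preceding coda = ∅.
V2 /o/ – V3 /o/: cluster /jfn/ — the longest permitted-onset suffix is /n/; onset = /n/, preceding coda = /jf/.
Syllabification: fa.tjojf.nopn.
Syllable 1 is /fa/; it ends in its nucleus with no coda, so it is open.

open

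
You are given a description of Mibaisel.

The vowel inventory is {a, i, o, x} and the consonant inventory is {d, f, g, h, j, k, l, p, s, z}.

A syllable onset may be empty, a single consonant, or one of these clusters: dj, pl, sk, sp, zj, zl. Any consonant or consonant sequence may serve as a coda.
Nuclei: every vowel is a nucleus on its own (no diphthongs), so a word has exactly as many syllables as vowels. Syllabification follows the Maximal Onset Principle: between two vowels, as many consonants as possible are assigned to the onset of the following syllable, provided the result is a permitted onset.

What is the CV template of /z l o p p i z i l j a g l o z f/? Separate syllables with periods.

Nuclei (vowels): o, i, i, a, o → 5 syllables.
σ1/σ2 boundary: /pp/ splits as /p/ + /p/ (/p/ is the longest suffix that is a licit onset).
σ2/σ3 boundary: /z/ is a single consonant, so it becomes the next onset.
σ3/σ4 boundary: /lj/ — longest licit onset from the right is /j/, leaving /l/ as coda.
σ4/σ5 boundary: /gl/; trying suffixes from longest down, /l/ is the first permitted one, so coda /g/ | onset /l/.
Putting it together: zlop.pi.zil.jag.lozf.
Mapping each syllable to C/V: /zlop/ → CCVC, /pi/ → CV, /zil/ → CVC, /jag/ → CVC, /lozf/ → CVCC.

CCVC.CV.CVC.CVC.CVCC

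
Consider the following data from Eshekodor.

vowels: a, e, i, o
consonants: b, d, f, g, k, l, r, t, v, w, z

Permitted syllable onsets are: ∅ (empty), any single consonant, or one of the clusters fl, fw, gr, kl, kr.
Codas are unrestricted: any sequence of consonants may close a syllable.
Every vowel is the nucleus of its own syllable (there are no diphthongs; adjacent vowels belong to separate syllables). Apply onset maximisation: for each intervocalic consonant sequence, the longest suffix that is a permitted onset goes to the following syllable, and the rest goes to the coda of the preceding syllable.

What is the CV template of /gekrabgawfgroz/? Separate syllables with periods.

CV.CCVC.CVCC.CCVC

The vowels are e, a, a, o — 4 nuclei, so 4 syllables.
Between /e/ (V1) and /a/ (V2): /kr/ — entire cluster is a permitted onset → onset /kr/, coda ∅.
Between /a/ (V2) and /a/ (V3): cluster /bg/ — the longest permitted-onset suffix is /g/; onset = /g/, preceding coda = /b/.
Between /a/ (V3) and /o/ (V4): cluster /wfgr/ — the longest permitted-onset suffix is /gr/; onset = /gr/, preceding coda = /wf/.
So the parse is ge.krab.gawf.groz.
Mapping each syllable to C/V: /ge/ → CV, /krab/ → CCVC, /gawf/ → CVCC, /groz/ → CCVC.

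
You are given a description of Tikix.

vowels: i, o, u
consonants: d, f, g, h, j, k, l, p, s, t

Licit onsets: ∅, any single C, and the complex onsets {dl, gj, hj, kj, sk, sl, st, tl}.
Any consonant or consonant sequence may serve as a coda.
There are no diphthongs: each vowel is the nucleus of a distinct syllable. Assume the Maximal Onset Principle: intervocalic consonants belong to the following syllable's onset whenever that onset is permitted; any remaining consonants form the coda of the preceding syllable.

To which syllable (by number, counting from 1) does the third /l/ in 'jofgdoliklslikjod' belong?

4

Vowels present: o, o, i, i, o; each is a nucleus, giving 5 syllables.
/o…o/ gap (V1→V2): /fgd/ — longest licit onset from the right is /d/, leaving /fg/ as coda.
/o…i/ gap (V2→V3): /l/ is a single consonant, so it becomes the next onset.
/i…i/ gap (V3→V4): cluster /klsl/ — the longest permitted-onset suffix is /sl/; onset = /sl/, preceding coda = /kl/.
/i…o/ gap (V4→V5): cluster /kj/ — /kj/ is itself a permitted onset, so the whole cluster goes right; preceding coda = ∅.
So the parse is jofg.do.likl.sli.kjod.
The third /l/ is in the onset of syllable 4 (/sli/).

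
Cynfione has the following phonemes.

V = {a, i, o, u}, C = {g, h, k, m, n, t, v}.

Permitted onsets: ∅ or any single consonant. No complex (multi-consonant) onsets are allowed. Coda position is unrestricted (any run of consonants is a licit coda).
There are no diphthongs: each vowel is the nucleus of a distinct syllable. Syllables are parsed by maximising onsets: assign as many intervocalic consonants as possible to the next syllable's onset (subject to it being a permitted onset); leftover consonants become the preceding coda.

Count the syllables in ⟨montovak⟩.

3

Vowels present: o, o, a; each is a nucleus, giving 3 syllables.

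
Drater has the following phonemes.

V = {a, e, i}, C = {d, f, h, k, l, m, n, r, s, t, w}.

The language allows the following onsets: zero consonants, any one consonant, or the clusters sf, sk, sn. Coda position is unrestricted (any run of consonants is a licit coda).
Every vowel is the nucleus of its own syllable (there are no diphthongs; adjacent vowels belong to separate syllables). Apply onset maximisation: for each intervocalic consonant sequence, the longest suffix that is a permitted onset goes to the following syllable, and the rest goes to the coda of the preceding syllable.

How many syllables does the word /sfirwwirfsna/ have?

3

Vowels present: i, i, a; each is a nucleus, giving 3 syllables.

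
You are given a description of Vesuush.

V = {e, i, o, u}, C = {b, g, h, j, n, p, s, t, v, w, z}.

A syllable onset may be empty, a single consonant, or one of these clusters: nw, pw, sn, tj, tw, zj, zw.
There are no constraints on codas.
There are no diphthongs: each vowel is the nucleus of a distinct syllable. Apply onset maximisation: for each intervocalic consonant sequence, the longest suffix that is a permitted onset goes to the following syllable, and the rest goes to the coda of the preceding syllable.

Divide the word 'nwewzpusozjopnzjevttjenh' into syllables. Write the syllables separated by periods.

Nuclei (vowels): e, u, o, o, e, e → 6 syllables.
/e…u/ gap (V1→V2): /wzp/ — longest licit onset from the right is /p/, leaving /wz/ as coda.
/u…o/ gap (V2→V3): /s/ → onset of the next syllable (single consonants are always licit onsets).
/o…o/ gap (V3→V4): /zj/ is a licit onset in full, so it all attaches to the next syllable.
/o…e/ gap (V4→V5): /pnzj/; trying suffixes from longest down, /zj/ is the first permitted one, so coda /pn/ | onset /zj/.
/e…e/ gap (V5→V6): /vttj/ — longest licit onset from the right is /tj/, leaving /vt/ as coda.

nwewz.pu.so.zjopn.zjevt.tjenh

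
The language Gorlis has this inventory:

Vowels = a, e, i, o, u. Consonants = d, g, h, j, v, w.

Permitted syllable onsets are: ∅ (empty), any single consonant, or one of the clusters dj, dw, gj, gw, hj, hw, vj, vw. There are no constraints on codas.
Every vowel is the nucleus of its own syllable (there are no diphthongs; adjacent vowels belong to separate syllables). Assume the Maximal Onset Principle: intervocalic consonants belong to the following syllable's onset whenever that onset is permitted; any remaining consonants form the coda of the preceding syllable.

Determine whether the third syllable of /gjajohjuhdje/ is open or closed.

closed

Vowels present: a, o, u, e; each is a nucleus, giving 4 syllables.
σ1/σ2 boundary: /j/ → onset of the next syllable (single consonants are always licit onsets).
σ2/σ3 boundary: /hj/ is a licit onset in full, so it all attaches to the next syllable.
σ3/σ4 boundary: cluster /hdj/ — the longest permitted-onset suffix is /dj/; onset = /dj/, preceding coda = /h/.
Result: gja.jo.hjuh.dje.
Syllable 3 is /hjuh/ with coda /h/, so it is closed.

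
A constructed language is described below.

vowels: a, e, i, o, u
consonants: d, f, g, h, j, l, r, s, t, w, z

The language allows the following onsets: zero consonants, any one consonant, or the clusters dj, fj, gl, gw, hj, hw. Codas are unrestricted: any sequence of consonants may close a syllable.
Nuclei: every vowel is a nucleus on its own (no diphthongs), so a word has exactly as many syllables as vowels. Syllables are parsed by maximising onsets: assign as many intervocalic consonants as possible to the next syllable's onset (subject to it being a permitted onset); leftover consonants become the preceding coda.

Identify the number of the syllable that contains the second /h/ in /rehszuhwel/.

3

Vowels present: e, u, e; each is a nucleus, giving 3 syllables.
σ1/σ2 boundary: /hsz/; trying suffixes from longest down, /z/ is the first permitted one, so coda /hs/ | onset /z/.
σ2/σ3 boundary: cluster /hw/ — /hw/ is itself a permitted onset, so the whole cluster goes right; preceding coda = ∅.
Result: rehs.zu.hwel.
The second /h/ is in the onset of syllable 3 (/hwel/).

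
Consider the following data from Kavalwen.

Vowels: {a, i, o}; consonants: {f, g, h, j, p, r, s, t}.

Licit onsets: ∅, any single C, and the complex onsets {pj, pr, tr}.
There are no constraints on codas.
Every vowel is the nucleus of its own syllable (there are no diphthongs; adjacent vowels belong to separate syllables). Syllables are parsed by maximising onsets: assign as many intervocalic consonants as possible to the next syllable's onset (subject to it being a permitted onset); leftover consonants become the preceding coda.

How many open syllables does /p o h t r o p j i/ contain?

2

The vowels are o, o, i — 3 nuclei, so 3 syllables.
σ1/σ2 boundary: /htr/; trying suffixes from longest down, /tr/ is the first permitted one, so coda /h/ | onset /tr/.
σ2/σ3 boundary: /pj/ — entire cluster is a permitted onset → onset /pj/, coda ∅.
Putting it together: poh.tro.pji.
Classifying each syllable: /poh/ (closed), /tro/ (open), /pji/ (open).
Open syllables: 2.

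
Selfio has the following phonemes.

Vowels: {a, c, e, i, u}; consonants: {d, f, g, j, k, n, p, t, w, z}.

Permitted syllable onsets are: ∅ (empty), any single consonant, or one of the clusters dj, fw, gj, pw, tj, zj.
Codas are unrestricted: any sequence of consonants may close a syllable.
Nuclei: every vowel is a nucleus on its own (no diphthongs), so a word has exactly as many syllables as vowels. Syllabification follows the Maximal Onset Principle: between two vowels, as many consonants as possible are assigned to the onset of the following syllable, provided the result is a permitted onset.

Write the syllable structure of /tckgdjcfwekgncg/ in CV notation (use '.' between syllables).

CVCC.CCV.CCVCC.CVC

The vowels are c, c, e, c — 4 nuclei, so 4 syllables.
V1 /c/ – V2 /c/: cluster /kgdj/ — the longest permitted-onset suffix is /dj/; onset = /dj/, preceding coda = /kg/.
V2 /c/ – V3 /e/: cluster /fw/ — /fw/ is itself a permitted onset, so the whole cluster goes right; preceding coda = ∅.
V3 /e/ – V4 /c/: cluster /kgn/ — the longest permitted-onset suffix is /n/; onset = /n/, preceding coda = /kg/.
Result: tckg.djc.fwekg.ncg.
Mapping each syllable to C/V: /tckg/ → CVCC, /djc/ → CCV, /fwekg/ → CCVCC, /ncg/ → CVC.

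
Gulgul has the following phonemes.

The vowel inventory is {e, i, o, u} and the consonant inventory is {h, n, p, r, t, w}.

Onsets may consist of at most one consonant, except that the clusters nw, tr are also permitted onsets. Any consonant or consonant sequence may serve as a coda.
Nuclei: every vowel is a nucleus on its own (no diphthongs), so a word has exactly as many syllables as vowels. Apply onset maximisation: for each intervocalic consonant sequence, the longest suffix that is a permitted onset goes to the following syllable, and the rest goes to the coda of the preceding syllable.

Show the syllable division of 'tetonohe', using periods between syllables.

te.to.no.he

Vowels present: e, o, o, e; each is a nucleus, giving 4 syllables.
/e…o/ gap (V1→V2): /t/ is a single consonant, so it becomes the next onset.
/o…o/ gap (V2→V3): just /n/ — single C goes to the following onset.
/o…e/ gap (V3→V4): just /h/ — single C goes to the following onset.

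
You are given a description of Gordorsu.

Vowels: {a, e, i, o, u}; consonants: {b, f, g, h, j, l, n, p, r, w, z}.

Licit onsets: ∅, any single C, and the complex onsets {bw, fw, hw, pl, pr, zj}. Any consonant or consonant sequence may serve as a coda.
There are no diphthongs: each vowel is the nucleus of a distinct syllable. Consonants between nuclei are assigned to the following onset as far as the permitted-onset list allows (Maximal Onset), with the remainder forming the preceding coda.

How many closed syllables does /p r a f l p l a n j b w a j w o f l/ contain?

The vowels are a, a, a, o — 4 nuclei, so 4 syllables.
V1 /a/ – V2 /a/: cluster /flpl/ — the longest permitted-onset suffix is /pl/; onset = /pl/, preceding coda = /fl/.
V2 /a/ – V3 /a/: cluster /njbw/ — the longest permitted-onset suffix is /bw/; onset = /bw/, preceding coda = /nj/.
V3 /a/ – V4 /o/: cluster /jw/ — the longest permitted-onset suffix is /w/; onset = /w/, preceding coda = /j/.
Putting it together: prafl.planj.bwaj.wofl.
Classifying each syllable: /prafl/ (closed), /planj/ (closed), /bwaj/ (closed), /wofl/ (closed).
Closed syllables: 4.

4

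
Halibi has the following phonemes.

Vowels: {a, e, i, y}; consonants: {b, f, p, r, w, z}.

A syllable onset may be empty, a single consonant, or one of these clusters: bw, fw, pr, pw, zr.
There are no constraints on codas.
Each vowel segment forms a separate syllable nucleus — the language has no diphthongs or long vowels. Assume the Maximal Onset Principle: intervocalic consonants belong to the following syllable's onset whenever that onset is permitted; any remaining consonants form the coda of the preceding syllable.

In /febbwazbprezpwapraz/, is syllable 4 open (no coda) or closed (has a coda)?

open

Nuclei (vowels): e, a, e, a, a → 5 syllables.
Between /e/ (V1) and /a/ (V2): /bbw/ — longest licit onset from the right is /bw/, leaving /b/ as coda.
Between /a/ (V2) and /e/ (V3): /zbpr/; trying suffixes from longest down, /pr/ is the first permitted one, so coda /zb/ | onset /pr/.
Between /e/ (V3) and /a/ (V4): /zpw/; trying suffixes from longest down, /pw/ is the first permitted one, so coda /z/ | onset /pw/.
Between /a/ (V4) and /a/ (V5): /pr/ — entire cluster is a permitted onset → onset /pr/, coda ∅.
Syllabification: feb.bwazb.prez.pwa.praz.
Syllable 4 is /pwa/; it ends in its nucleus with no coda, so it is open.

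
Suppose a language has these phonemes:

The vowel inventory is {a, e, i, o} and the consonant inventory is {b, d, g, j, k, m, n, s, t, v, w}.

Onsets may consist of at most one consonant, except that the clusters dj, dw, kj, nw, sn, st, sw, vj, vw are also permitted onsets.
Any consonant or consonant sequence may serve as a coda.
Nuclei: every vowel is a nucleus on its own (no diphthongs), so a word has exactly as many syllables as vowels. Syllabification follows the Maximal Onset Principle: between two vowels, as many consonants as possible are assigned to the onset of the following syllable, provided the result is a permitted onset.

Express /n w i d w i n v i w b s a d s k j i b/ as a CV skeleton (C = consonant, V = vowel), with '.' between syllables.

Vowels present: i, i, i, a, i; each is a nucleus, giving 5 syllables.
/i…i/ gap (V1→V2): /dw/ — entire cluster is a permitted onset → onset /dw/, coda ∅.
/i…i/ gap (V2→V3): /nv/ splits as /n/ + /v/ (/v/ is the longest suffix that is a licit onset).
/i…a/ gap (V3→V4): /wbs/ splits as /wb/ + /s/ (/s/ is the longest suffix that is a licit onset).
/a…i/ gap (V4→V5): /dskj/ — longest licit onset from the right is /kj/, leaving /ds/ as coda.
So the parse is nwi.dwin.viwb.sads.kjib.
Mapping each syllable to C/V: /nwi/ → CCV, /dwin/ → CCVC, /viwb/ → CVCC, /sads/ → CVCC, /kjib/ → CCVC.

CCV.CCVC.CVCC.CVCC.CCVC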